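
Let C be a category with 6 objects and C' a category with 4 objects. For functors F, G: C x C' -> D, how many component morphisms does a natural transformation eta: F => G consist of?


A natural transformation eta: F => G assigns one component morphism per
object of the domain category.
The domain is the product category C x C', so
|Ob(C x C')| = |Ob(C)| * |Ob(C')| = 6 * 4 = 24.
Therefore eta has 24 component morphisms.

24


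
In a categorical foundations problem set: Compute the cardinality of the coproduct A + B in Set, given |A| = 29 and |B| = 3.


In Set, the coproduct A + B is the disjoint union.
|A + B| = |A| + |B| = 29 + 3 = 32

32


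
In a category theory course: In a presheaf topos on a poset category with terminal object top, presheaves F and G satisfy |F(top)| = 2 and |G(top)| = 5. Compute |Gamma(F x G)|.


Global sections of a presheaf on a poset with terminal top satisfy
Gamma(H) ~ H(top). Presheaves admit pointwise products, so
(F x G)(top) = F(top) x G(top) (Cartesian product).
|Gamma(F x G)| = |F(top)| * |G(top)| = 2 * 5 = 10.

10


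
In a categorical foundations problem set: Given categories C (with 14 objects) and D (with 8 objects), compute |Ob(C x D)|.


The product category C x D has objects that are pairs (c, d).
Number of pairs = |Ob(C)| * |Ob(D)| = 14 * 8 = 112

112


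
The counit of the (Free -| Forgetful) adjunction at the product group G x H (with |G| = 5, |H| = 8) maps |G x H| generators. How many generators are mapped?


The counit epsilon_K: F(U(K)) -> K of the Free-Forgetful adjunction
maps |K| generators of F(U(K)) into K. For K = G x H (the product group),
|G x H| = |G| * |H|.
Total generators mapped = 5 * 8 = 40.

40


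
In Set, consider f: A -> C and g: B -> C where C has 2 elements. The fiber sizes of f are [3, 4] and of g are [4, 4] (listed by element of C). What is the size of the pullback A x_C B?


The pullback A x_C B consists of pairs (a, b) with f(a) = g(b).
For each element c in C, the fiber product has |f^-1(c)| * |g^-1(c)| elements.
Summing over C: 3 * 4 + 4 * 4
= 12 + 16 = 28

28


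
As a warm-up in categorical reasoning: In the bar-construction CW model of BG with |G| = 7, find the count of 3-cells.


In the bar-construction CW model of BG, the n-cells are indexed by
n-tuples [g_1|...|g_n] of non-identity elements of G (degenerate
simplices with some g_i = e do not contribute cells), so there are
(|G| - 1)^n n-cells.
For dim = 3 with |G| = 7:
cells = (7 - 1)^3 = 6^3 = 216

216


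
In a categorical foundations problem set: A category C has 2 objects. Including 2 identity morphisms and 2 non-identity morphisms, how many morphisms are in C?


Each object has an identity morphism, giving 2 identities.
Adding the 2 non-identity morphisms:
Total = 2 + 2 = 4

4


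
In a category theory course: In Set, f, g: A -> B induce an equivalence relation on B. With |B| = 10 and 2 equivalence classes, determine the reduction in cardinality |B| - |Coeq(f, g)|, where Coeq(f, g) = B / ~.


The coequalizer Coeq(f, g) = B / ~ has one element per equivalence class.
|B| = 10, |Coeq(f, g)| = 2.
|B| - |Coeq(f, g)| = 10 - 2 = 8.

8


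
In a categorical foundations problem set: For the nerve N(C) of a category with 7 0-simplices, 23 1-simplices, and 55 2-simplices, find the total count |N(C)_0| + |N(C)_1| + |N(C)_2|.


The 2-skeleton of the nerve N(C) consists of simplices in dimensions 0, 1, 2:
  |N(C)_0| = 7 (objects)
  |N(C)_1| = 23 (morphisms)
  |N(C)_2| = 55 (composable pairs)
Total = 7 + 23 + 55 = 85

85


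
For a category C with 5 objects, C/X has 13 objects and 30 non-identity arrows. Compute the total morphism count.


In the slice category C/X, objects are morphisms to X.
Identity morphisms: 13 (one per object of C/X).
Non-identity morphisms: 30.
Total = 13 + 30 = 43

43


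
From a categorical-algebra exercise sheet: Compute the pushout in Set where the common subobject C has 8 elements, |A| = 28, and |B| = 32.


The pushout A +_C B identifies the images of C in A and B.
|A +_C B| = |A| + |B| - |C| (for injections).
= 28 + 32 - 8 = 52

52


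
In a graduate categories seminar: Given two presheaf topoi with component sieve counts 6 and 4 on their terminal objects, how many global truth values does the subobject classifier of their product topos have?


In a product of presheaf topoi E_1 x E_2, the subobject classifier
is Omega = Omega_1 x Omega_2 (componentwise), so
|Omega(top)| = |Omega_1(top_1)| * |Omega_2(top_2)|.
= 6 * 4 = 24.

24


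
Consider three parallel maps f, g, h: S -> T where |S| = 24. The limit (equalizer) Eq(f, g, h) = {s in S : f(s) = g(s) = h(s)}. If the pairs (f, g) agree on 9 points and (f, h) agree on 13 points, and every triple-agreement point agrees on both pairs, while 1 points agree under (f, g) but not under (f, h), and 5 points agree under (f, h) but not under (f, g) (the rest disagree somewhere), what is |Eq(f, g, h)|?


Eq(f, g, h) is the triple-agreement set: points in S where all three
maps take the same value. Using inclusion-exclusion on the pairwise data:
Pair (f, g) agrees on 9 points; pair (f, h) on 13 points.
Points agreeing under (f, g) but not (f, h) = 1; under (f, h) but not (f, g) = 5.
Triple-agreement = agreement-in-(f, g) minus points that agree under (f, g) but not (f, h):
|Eq(f, g, h)| = 9 - 1 = 8
(cross-check via (f, h): 13 - 5 = 8.)

8


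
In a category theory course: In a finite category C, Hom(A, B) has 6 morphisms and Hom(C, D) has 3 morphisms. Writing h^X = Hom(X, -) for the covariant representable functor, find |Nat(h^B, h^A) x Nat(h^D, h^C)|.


By the Yoneda lemma, Nat(h^B, h^A) is isomorphic to Hom(A, B),
so |Nat(h^B, h^A)| = |Hom(A, B)| and |Nat(h^D, h^C)| = |Hom(C, D)|.
|Hom(A, B)| = 6, |Hom(C, D)| = 3.
|Nat(h^B, h^A) x Nat(h^D, h^C)| = 6 * 3 = 18

18


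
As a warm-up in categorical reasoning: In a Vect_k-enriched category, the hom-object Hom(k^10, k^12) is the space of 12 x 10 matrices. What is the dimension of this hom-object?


In Vect-enriched categories, Hom(k^n, k^m) is the space of m x n matrices.
dim(Hom(k^10, k^12)) = 12 * 10 = 120

120


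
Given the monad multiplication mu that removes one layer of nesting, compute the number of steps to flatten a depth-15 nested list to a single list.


Each application of mu: T^2 -> T removes one layer of nesting.
Starting at depth 15 (i.e., T^15(X)), we need to reach T(X).
Number of mu applications = 15 - 1 = 14

14


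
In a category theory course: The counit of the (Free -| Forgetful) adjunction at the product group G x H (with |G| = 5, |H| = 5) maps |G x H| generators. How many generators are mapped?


The counit epsilon_K: F(U(K)) -> K of the Free-Forgetful adjunction
maps |K| generators of F(U(K)) into K. For K = G x H (the product group),
|G x H| = |G| * |H|.
Total generators mapped = 5 * 5 = 25.

25


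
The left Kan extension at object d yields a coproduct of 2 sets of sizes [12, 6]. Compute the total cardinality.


Pointwise, the left Kan extension (Lan_F H)(d) is the colimit, indexed
by the comma category (F downarrow d), of H composed with the
projection (F downarrow d) -> C. Here that colimit is given
as a coproduct (disjoint union) of sets, so its cardinality is the
sum of the sizes of the summands.
Coproduct of sets with sizes: 12 + 6
= 18

18


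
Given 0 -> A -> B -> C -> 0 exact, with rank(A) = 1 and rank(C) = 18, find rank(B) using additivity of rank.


For a short exact sequence 0 -> A -> B -> C -> 0,
rank is additive: rank(B) = rank(A) + rank(C).
rank(B) = 1 + 18 = 19

19


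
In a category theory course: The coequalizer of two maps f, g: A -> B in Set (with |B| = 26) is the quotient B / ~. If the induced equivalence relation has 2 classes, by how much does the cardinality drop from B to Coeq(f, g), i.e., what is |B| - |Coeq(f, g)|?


The coequalizer Coeq(f, g) = B / ~ has one element per equivalence class.
|B| = 26, |Coeq(f, g)| = 2.
|B| - |Coeq(f, g)| = 26 - 2 = 24.

24


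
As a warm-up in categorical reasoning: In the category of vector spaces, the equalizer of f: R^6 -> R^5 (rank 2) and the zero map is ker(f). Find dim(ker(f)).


The equalizer of f and the zero map is ker(f).
By the rank-nullity theorem: dim(ker(f)) = dim(domain) - rank(f).
dim(ker(f)) = 6 - 2 = 4

4


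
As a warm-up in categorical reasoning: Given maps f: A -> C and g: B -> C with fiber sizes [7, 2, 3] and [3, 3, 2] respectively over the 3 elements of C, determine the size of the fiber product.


The pullback A x_C B consists of pairs (a, b) with f(a) = g(b).
For each element c in C, the fiber product has |f^-1(c)| * |g^-1(c)| elements.
Summing over C: 7 * 3 + 2 * 3 + 3 * 2
= 21 + 6 + 6 = 33

33


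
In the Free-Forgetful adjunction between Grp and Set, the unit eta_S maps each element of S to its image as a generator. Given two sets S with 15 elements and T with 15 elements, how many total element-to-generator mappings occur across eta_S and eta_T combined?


The unit eta_X: X -> U(F(X)) of the Free-Forgetful adjunction
maps each element of X to a generator of F(X). For X = S + T (disjoint
union in Set), |S + T| = |S| + |T|.
Total mappings = 15 + 15 = 30.

30


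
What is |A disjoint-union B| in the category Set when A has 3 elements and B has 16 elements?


In Set, the coproduct A + B is the disjoint union.
|A + B| = |A| + |B| = 3 + 16 = 19

19


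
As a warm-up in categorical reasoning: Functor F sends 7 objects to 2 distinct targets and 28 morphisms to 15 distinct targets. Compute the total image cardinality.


The image of F consists of distinct objects and distinct morphisms.
|Im(F)| on objects = 2
|Im(F)| on morphisms = 15
Total image cardinality = 2 + 15 = 17

17


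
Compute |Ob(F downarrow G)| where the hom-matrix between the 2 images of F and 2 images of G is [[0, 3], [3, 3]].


Objects of (F downarrow G) are triples (a, b, h: F(a)->G(b)).
The count equals the sum of all entries in the hom-matrix.
sum(row 0) = 3
sum(row 1) = 6
Grand total = 9

9


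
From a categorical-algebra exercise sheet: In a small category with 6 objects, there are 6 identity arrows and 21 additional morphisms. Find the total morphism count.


Each object has an identity morphism, giving 6 identities.
Adding the 21 non-identity morphisms:
Total = 6 + 21 = 27

27


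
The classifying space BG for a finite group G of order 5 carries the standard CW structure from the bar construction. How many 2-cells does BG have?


In the bar-construction CW model of BG, the n-cells are indexed by
n-tuples [g_1|...|g_n] of non-identity elements of G (degenerate
simplices with some g_i = e do not contribute cells), so there are
(|G| - 1)^n n-cells.
For dim = 2 with |G| = 5:
cells = (5 - 1)^2 = 4^2 = 16

16


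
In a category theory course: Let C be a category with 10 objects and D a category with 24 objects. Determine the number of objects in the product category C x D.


The product category C x D has objects that are pairs (c, d).
Number of pairs = |Ob(C)| * |Ob(D)| = 10 * 24 = 240

240


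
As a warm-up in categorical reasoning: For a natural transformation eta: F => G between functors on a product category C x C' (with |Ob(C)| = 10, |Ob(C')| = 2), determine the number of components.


A natural transformation eta: F => G assigns one component morphism per
object of the domain category.
The domain is the product category C x C', so
|Ob(C x C')| = |Ob(C)| * |Ob(C')| = 10 * 2 = 20.
Therefore eta has 20 component morphisms.

20


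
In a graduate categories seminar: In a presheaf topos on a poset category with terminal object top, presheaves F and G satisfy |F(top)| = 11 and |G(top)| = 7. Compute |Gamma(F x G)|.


Global sections of a presheaf on a poset with terminal top satisfy
Gamma(H) ~ H(top). Presheaves admit pointwise products, so
(F x G)(top) = F(top) x G(top) (Cartesian product).
|Gamma(F x G)| = |F(top)| * |G(top)| = 11 * 7 = 77.

77


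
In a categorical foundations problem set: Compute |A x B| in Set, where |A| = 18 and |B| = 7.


In Set, the product A x B is the Cartesian product.
By the universal property, |A x B| = |A| * |B|.
|A x B| = 18 * 7 = 126

126


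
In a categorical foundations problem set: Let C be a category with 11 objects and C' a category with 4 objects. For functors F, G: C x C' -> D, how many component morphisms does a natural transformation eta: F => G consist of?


A natural transformation eta: F => G assigns one component morphism per
object of the domain category.
The domain is the product category C x C', so
|Ob(C x C')| = |Ob(C)| * |Ob(C')| = 11 * 4 = 44.
Therefore eta has 44 component morphisms.

44


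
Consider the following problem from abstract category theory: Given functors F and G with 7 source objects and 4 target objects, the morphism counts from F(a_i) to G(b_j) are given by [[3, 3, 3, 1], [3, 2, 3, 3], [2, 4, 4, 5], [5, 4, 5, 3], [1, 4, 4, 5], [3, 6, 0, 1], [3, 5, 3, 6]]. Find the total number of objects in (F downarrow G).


Objects of (F downarrow G) are triples (a, b, h: F(a)->G(b)).
The count equals the sum of all entries in the hom-matrix.
sum(row 0) = 10
sum(row 1) = 11
sum(row 2) = 15
sum(row 3) = 17
sum(row 4) = 14
sum(row 5) = 10
sum(row 6) = 17
Grand total = 94

94


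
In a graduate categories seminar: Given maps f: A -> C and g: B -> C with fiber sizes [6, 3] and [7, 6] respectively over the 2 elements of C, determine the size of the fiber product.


The pullback A x_C B consists of pairs (a, b) with f(a) = g(b).
For each element c in C, the fiber product has |f^-1(c)| * |g^-1(c)| elements.
Summing over C: 6 * 7 + 3 * 6
= 42 + 18 = 60

60


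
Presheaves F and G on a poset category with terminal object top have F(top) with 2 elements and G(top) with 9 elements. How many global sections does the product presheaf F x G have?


Global sections of a presheaf on a poset with terminal top satisfy
Gamma(H) ~ H(top). Presheaves admit pointwise products, so
(F x G)(top) = F(top) x G(top) (Cartesian product).
|Gamma(F x G)| = |F(top)| * |G(top)| = 2 * 9 = 18.

18


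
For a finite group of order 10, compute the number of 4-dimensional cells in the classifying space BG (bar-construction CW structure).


In the bar-construction CW model of BG, the n-cells are indexed by
n-tuples [g_1|...|g_n] of non-identity elements of G (degenerate
simplices with some g_i = e do not contribute cells), so there are
(|G| - 1)^n n-cells.
For dim = 4 with |G| = 10:
cells = (10 - 1)^4 = 9^4 = 6561

6561


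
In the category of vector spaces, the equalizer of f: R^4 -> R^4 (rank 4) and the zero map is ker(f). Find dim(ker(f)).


The equalizer of f and the zero map is ker(f).
By the rank-nullity theorem: dim(ker(f)) = dim(domain) - rank(f).
dim(ker(f)) = 4 - 4 = 0

0


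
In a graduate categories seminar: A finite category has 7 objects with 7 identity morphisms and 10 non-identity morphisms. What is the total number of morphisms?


Each object has an identity morphism, giving 7 identities.
Adding the 10 non-identity morphisms:
Total = 7 + 10 = 17

17


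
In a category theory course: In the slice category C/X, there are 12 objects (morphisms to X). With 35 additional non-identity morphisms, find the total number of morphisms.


In the slice category C/X, objects are morphisms to X.
Identity morphisms: 12 (one per object of C/X).
Non-identity morphisms: 35.
Total = 12 + 35 = 47

47


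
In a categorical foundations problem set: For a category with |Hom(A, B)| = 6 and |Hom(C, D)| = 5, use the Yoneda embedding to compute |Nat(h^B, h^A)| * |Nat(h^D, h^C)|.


By the Yoneda lemma, Nat(h^B, h^A) is isomorphic to Hom(A, B),
so |Nat(h^B, h^A)| = |Hom(A, B)| and |Nat(h^D, h^C)| = |Hom(C, D)|.
|Hom(A, B)| = 6, |Hom(C, D)| = 5.
|Nat(h^B, h^A) x Nat(h^D, h^C)| = 6 * 5 = 30

30


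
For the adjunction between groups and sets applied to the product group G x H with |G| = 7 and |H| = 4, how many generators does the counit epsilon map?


The counit epsilon_K: F(U(K)) -> K of the Free-Forgetful adjunction
maps |K| generators of F(U(K)) into K. For K = G x H (the product group),
|G x H| = |G| * |H|.
Total generators mapped = 7 * 4 = 28.

28


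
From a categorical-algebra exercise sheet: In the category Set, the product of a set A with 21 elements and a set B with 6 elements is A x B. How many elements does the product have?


In Set, the product A x B is the Cartesian product.
By the universal property, |A x B| = |A| * |B|.
|A x B| = 21 * 6 = 126

126


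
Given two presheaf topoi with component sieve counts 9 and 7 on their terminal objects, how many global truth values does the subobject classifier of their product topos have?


In a product of presheaf topoi E_1 x E_2, the subobject classifier
is Omega = Omega_1 x Omega_2 (componentwise), so
|Omega(top)| = |Omega_1(top_1)| * |Omega_2(top_2)|.
= 9 * 7 = 63.

63


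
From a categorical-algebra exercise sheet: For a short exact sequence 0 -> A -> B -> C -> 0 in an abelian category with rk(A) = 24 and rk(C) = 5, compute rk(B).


For a short exact sequence 0 -> A -> B -> C -> 0,
rank is additive: rank(B) = rank(A) + rank(C).
rank(B) = 24 + 5 = 29

29


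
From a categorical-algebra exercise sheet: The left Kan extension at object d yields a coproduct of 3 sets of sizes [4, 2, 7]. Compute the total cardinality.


Pointwise, the left Kan extension (Lan_F H)(d) is the colimit, indexed
by the comma category (F downarrow d), of H composed with the
projection (F downarrow d) -> C. Here that colimit is given
as a coproduct (disjoint union) of sets, so its cardinality is the
sum of the sizes of the summands.
Coproduct of sets with sizes: 4 + 2 + 7
= 13

13


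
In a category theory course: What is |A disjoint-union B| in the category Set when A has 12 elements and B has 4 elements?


In Set, the coproduct A + B is the disjoint union.
|A + B| = |A| + |B| = 12 + 4 = 16

16


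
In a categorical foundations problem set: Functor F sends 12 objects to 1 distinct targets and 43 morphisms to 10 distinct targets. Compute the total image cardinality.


The image of F consists of distinct objects and distinct morphisms.
|Im(F)| on objects = 1
|Im(F)| on morphisms = 10
Total image cardinality = 1 + 10 = 11

11


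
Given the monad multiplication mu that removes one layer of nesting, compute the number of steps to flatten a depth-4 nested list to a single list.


Each application of mu: T^2 -> T removes one layer of nesting.
Starting at depth 4 (i.e., T^4(X)), we need to reach T(X).
Number of mu applications = 4 - 1 = 3

3


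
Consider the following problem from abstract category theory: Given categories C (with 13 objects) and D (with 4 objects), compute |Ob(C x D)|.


The product category C x D has objects that are pairs (c, d).
Number of pairs = |Ob(C)| * |Ob(D)| = 13 * 4 = 52

52


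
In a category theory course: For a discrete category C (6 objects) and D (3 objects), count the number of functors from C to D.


A functor from a discrete category C to D is determined by
where each object maps. Each of the 6 objects of C can map
to any of the 3 objects of D independently.
Number of functors = 3^6 = 729

729


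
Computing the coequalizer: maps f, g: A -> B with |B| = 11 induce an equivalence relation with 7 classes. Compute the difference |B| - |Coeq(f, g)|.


The coequalizer Coeq(f, g) = B / ~ has one element per equivalence class.
|B| = 11, |Coeq(f, g)| = 7.
|B| - |Coeq(f, g)| = 11 - 7 = 4.

4


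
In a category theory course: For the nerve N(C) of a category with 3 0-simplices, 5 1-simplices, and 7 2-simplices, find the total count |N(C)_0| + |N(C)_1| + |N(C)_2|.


The 2-skeleton of the nerve N(C) consists of simplices in dimensions 0, 1, 2:
  |N(C)_0| = 3 (objects)
  |N(C)_1| = 5 (morphisms)
  |N(C)_2| = 7 (composable pairs)
Total = 3 + 5 + 7 = 15

15


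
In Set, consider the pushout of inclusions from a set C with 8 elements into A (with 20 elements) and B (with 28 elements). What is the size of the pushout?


The pushout A +_C B identifies the images of C in A and B.
|A +_C B| = |A| + |B| - |C| (for injections).
= 20 + 28 - 8 = 40

40


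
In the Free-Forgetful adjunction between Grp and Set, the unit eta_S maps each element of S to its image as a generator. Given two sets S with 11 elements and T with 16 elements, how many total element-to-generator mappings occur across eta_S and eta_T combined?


The unit eta_X: X -> U(F(X)) of the Free-Forgetful adjunction
maps each element of X to a generator of F(X). For X = S + T (disjoint
union in Set), |S + T| = |S| + |T|.
Total mappings = 11 + 16 = 27.

27


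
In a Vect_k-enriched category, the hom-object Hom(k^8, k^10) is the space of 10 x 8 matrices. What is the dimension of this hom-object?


In Vect-enriched categories, Hom(k^n, k^m) is the space of m x n matrices.
dim(Hom(k^8, k^10)) = 10 * 8 = 80

80


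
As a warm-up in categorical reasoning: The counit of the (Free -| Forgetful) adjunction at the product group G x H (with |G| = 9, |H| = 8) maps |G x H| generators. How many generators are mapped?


The counit epsilon_K: F(U(K)) -> K of the Free-Forgetful adjunction
maps |K| generators of F(U(K)) into K. For K = G x H (the product group),
|G x H| = |G| * |H|.
Total generators mapped = 9 * 8 = 72.

72


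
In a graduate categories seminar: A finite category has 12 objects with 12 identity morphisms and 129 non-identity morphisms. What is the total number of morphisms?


Each object has an identity morphism, giving 12 identities.
Adding the 129 non-identity morphisms:
Total = 12 + 129 = 141

141


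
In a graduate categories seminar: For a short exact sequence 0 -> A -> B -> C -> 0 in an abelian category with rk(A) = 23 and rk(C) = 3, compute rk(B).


For a short exact sequence 0 -> A -> B -> C -> 0,
rank is additive: rank(B) = rank(A) + rank(C).
rank(B) = 23 + 3 = 26

26


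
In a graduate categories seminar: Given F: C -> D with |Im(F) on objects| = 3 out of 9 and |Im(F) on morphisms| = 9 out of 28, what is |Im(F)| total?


The image of F consists of distinct objects and distinct morphisms.
|Im(F)| on objects = 3
|Im(F)| on morphisms = 9
Total image cardinality = 3 + 9 = 12

12


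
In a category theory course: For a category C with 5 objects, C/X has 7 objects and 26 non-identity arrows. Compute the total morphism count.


In the slice category C/X, objects are morphisms to X.
Identity morphisms: 7 (one per object of C/X).
Non-identity morphisms: 26.
Total = 7 + 26 = 33

33


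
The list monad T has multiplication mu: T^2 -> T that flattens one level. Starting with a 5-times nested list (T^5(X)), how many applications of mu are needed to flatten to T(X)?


Each application of mu: T^2 -> T removes one layer of nesting.
Starting at depth 5 (i.e., T^5(X)), we need to reach T(X).
Number of mu applications = 5 - 1 = 4

4


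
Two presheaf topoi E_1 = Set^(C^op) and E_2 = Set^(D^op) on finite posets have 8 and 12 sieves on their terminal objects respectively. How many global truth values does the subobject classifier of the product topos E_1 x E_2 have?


In a product of presheaf topoi E_1 x E_2, the subobject classifier
is Omega = Omega_1 x Omega_2 (componentwise), so
|Omega(top)| = |Omega_1(top_1)| * |Omega_2(top_2)|.
= 8 * 12 = 96.

96


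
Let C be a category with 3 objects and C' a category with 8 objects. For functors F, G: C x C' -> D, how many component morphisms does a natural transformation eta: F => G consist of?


A natural transformation eta: F => G assigns one component morphism per
object of the domain category.
The domain is the product category C x C', so
|Ob(C x C')| = |Ob(C)| * |Ob(C')| = 3 * 8 = 24.
Therefore eta has 24 component morphisms.

24


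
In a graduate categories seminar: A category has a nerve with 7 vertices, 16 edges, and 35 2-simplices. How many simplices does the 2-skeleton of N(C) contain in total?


The 2-skeleton of the nerve N(C) consists of simplices in dimensions 0, 1, 2:
  |N(C)_0| = 7 (objects)
  |N(C)_1| = 16 (morphisms)
  |N(C)_2| = 35 (composable pairs)
Total = 7 + 16 + 35 = 58

58


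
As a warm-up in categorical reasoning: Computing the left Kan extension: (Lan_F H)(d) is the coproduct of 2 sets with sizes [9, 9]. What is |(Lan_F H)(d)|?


Pointwise, the left Kan extension (Lan_F H)(d) is the colimit, indexed
by the comma category (F downarrow d), of H composed with the
projection (F downarrow d) -> C. Here that colimit is given
as a coproduct (disjoint union) of sets, so its cardinality is the
sum of the sizes of the summands.
Coproduct of sets with sizes: 9 + 9
= 18

18


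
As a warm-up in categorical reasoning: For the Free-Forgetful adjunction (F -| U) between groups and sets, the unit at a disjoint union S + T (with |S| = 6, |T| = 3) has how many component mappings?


The unit eta_X: X -> U(F(X)) of the Free-Forgetful adjunction
maps each element of X to a generator of F(X). For X = S + T (disjoint
union in Set), |S + T| = |S| + |T|.
Total mappings = 6 + 3 = 9.

9


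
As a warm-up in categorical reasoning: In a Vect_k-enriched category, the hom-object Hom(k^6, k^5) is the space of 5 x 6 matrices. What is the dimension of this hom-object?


In Vect-enriched categories, Hom(k^n, k^m) is the space of m x n matrices.
dim(Hom(k^6, k^5)) = 5 * 6 = 30

30


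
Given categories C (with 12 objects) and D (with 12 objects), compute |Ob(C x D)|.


The product category C x D has objects that are pairs (c, d).
Number of pairs = |Ob(C)| * |Ob(D)| = 12 * 12 = 144

144


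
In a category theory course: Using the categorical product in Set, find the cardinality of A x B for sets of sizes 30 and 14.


In Set, the product A x B is the Cartesian product.
By the universal property, |A x B| = |A| * |B|.
|A x B| = 30 * 14 = 420

420


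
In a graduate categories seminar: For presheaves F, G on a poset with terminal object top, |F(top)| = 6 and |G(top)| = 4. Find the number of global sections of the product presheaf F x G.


Global sections of a presheaf on a poset with terminal top satisfy
Gamma(H) ~ H(top). Presheaves admit pointwise products, so
(F x G)(top) = F(top) x G(top) (Cartesian product).
|Gamma(F x G)| = |F(top)| * |G(top)| = 6 * 4 = 24.

24


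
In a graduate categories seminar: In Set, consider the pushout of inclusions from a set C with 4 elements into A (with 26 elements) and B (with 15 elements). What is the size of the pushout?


The pushout A +_C B identifies the images of C in A and B.
|A +_C B| = |A| + |B| - |C| (for injections).
= 26 + 15 - 4 = 37

37


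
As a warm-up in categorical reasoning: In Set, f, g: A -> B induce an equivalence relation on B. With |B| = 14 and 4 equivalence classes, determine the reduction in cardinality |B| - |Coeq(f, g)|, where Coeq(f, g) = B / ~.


The coequalizer Coeq(f, g) = B / ~ has one element per equivalence class.
|B| = 14, |Coeq(f, g)| = 4.
|B| - |Coeq(f, g)| = 14 - 4 = 10.

10


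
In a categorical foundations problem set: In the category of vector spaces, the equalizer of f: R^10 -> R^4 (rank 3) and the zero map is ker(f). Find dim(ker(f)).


The equalizer of f and the zero map is ker(f).
By the rank-nullity theorem: dim(ker(f)) = dim(domain) - rank(f).
dim(ker(f)) = 10 - 3 = 7

7


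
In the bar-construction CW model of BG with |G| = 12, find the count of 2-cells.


In the bar-construction CW model of BG, the n-cells are indexed by
n-tuples [g_1|...|g_n] of non-identity elements of G (degenerate
simplices with some g_i = e do not contribute cells), so there are
(|G| - 1)^n n-cells.
For dim = 2 with |G| = 12:
cells = (12 - 1)^2 = 11^2 = 121

121


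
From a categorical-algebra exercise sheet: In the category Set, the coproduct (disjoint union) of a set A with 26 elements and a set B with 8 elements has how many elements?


In Set, the coproduct A + B is the disjoint union.
|A + B| = |A| + |B| = 26 + 8 = 34

34


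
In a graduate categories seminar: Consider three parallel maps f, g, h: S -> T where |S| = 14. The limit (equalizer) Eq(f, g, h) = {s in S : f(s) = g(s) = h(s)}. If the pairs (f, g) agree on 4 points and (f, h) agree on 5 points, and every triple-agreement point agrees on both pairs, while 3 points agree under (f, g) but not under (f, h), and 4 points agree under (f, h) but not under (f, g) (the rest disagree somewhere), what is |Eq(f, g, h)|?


Eq(f, g, h) is the triple-agreement set: points in S where all three
maps take the same value. Using inclusion-exclusion on the pairwise data:
Pair (f, g) agrees on 4 points; pair (f, h) on 5 points.
Points agreeing under (f, g) but not (f, h) = 3; under (f, h) but not (f, g) = 4.
Triple-agreement = agreement-in-(f, g) minus points that agree under (f, g) but not (f, h):
|Eq(f, g, h)| = 4 - 3 = 1
(cross-check via (f, h): 5 - 4 = 1.)

1


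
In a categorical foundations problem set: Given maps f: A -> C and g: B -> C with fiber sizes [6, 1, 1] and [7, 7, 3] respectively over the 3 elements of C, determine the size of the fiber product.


The pullback A x_C B consists of pairs (a, b) with f(a) = g(b).
For each element c in C, the fiber product has |f^-1(c)| * |g^-1(c)| elements.
Summing over C: 6 * 7 + 1 * 7 + 1 * 3
= 42 + 7 + 3 = 52

52


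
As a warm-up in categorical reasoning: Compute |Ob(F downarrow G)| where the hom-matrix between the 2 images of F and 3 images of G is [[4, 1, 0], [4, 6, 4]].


Objects of (F downarrow G) are triples (a, b, h: F(a)->G(b)).
The count equals the sum of all entries in the hom-matrix.
sum(row 0) = 5
sum(row 1) = 14
Grand total = 19

19


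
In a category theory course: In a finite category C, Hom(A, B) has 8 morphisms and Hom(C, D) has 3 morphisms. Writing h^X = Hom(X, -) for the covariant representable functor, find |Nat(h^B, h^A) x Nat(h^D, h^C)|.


By the Yoneda lemma, Nat(h^B, h^A) is isomorphic to Hom(A, B),
so |Nat(h^B, h^A)| = |Hom(A, B)| and |Nat(h^D, h^C)| = |Hom(C, D)|.
|Hom(A, B)| = 8, |Hom(C, D)| = 3.
|Nat(h^B, h^A) x Nat(h^D, h^C)| = 8 * 3 = 24

24


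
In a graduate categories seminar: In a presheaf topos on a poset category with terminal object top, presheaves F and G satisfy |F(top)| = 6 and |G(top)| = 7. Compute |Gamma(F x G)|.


Global sections of a presheaf on a poset with terminal top satisfy
Gamma(H) ~ H(top). Presheaves admit pointwise products, so
(F x G)(top) = F(top) x G(top) (Cartesian product).
|Gamma(F x G)| = |F(top)| * |G(top)| = 6 * 7 = 42.

42


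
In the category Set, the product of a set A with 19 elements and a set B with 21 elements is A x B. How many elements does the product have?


In Set, the product A x B is the Cartesian product.
By the universal property, |A x B| = |A| * |B|.
|A x B| = 19 * 21 = 399

399


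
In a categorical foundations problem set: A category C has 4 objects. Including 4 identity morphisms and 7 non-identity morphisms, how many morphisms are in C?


Each object has an identity morphism, giving 4 identities.
Adding the 7 non-identity morphisms:
Total = 4 + 7 = 11

11


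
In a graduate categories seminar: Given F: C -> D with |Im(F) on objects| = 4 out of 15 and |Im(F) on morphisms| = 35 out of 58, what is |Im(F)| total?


The image of F consists of distinct objects and distinct morphisms.
|Im(F)| on objects = 4
|Im(F)| on morphisms = 35
Total image cardinality = 4 + 35 = 39

39


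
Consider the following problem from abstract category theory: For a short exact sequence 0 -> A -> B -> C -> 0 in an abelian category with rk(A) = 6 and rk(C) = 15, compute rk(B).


For a short exact sequence 0 -> A -> B -> C -> 0,
rank is additive: rank(B) = rank(A) + rank(C).
rank(B) = 6 + 15 = 21

21


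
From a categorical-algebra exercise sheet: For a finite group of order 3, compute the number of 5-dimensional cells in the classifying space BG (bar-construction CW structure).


In the bar-construction CW model of BG, the n-cells are indexed by
n-tuples [g_1|...|g_n] of non-identity elements of G (degenerate
simplices with some g_i = e do not contribute cells), so there are
(|G| - 1)^n n-cells.
For dim = 5 with |G| = 3:
cells = (3 - 1)^5 = 2^5 = 32

32


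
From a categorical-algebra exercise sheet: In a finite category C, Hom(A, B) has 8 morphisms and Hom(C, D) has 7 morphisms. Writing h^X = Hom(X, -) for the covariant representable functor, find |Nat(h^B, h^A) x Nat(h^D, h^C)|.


By the Yoneda lemma, Nat(h^B, h^A) is isomorphic to Hom(A, B),
so |Nat(h^B, h^A)| = |Hom(A, B)| and |Nat(h^D, h^C)| = |Hom(C, D)|.
|Hom(A, B)| = 8, |Hom(C, D)| = 7.
|Nat(h^B, h^A) x Nat(h^D, h^C)| = 8 * 7 = 56

56


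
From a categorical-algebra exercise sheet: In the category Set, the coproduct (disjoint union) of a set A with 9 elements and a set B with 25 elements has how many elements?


In Set, the coproduct A + B is the disjoint union.
|A + B| = |A| + |B| = 9 + 25 = 34

34


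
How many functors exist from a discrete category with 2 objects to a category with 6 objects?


A functor from a discrete category C to D is determined by
where each object maps. Each of the 2 objects of C can map
to any of the 6 objects of D independently.
Number of functors = 6^2 = 36

36


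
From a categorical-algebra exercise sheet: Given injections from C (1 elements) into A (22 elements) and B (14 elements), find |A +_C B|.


The pushout A +_C B identifies the images of C in A and B.
|A +_C B| = |A| + |B| - |C| (for injections).
= 22 + 14 - 1 = 35

35


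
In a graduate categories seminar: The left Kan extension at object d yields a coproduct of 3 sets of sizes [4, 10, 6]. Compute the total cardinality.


Pointwise, the left Kan extension (Lan_F H)(d) is the colimit, indexed
by the comma category (F downarrow d), of H composed with the
projection (F downarrow d) -> C. Here that colimit is given
as a coproduct (disjoint union) of sets, so its cardinality is the
sum of the sizes of the summands.
Coproduct of sets with sizes: 4 + 10 + 6
= 20

20


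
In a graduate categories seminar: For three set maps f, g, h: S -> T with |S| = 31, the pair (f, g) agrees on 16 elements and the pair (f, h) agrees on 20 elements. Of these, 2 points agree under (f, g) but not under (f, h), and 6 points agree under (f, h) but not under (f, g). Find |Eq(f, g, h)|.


Eq(f, g, h) is the triple-agreement set: points in S where all three
maps take the same value. Using inclusion-exclusion on the pairwise data:
Pair (f, g) agrees on 16 points; pair (f, h) on 20 points.
Points agreeing under (f, g) but not (f, h) = 2; under (f, h) but not (f, g) = 6.
Triple-agreement = agreement-in-(f, g) minus points that agree under (f, g) but not (f, h):
|Eq(f, g, h)| = 16 - 2 = 14
(cross-check via (f, h): 20 - 6 = 14.)

14


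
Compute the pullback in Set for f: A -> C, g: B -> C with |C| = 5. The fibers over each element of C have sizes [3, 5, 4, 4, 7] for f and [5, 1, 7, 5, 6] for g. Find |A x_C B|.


The pullback A x_C B consists of pairs (a, b) with f(a) = g(b).
For each element c in C, the fiber product has |f^-1(c)| * |g^-1(c)| elements.
Summing over C: 3 * 5 + 5 * 1 + 4 * 7 + 4 * 5 + 7 * 6
= 15 + 5 + 28 + 20 + 42 = 110

110


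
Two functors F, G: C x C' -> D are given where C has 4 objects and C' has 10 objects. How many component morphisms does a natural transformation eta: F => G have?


A natural transformation eta: F => G assigns one component morphism per
object of the domain category.
The domain is the product category C x C', so
|Ob(C x C')| = |Ob(C)| * |Ob(C')| = 4 * 10 = 40.
Therefore eta has 40 component morphisms.

40


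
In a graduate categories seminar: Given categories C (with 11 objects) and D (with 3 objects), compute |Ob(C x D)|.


The product category C x D has objects that are pairs (c, d).
Number of pairs = |Ob(C)| * |Ob(D)| = 11 * 3 = 33

33


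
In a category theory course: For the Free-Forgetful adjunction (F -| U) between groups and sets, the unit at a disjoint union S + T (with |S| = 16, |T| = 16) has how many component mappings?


The unit eta_X: X -> U(F(X)) of the Free-Forgetful adjunction
maps each element of X to a generator of F(X). For X = S + T (disjoint
union in Set), |S + T| = |S| + |T|.
Total mappings = 16 + 16 = 32.

32


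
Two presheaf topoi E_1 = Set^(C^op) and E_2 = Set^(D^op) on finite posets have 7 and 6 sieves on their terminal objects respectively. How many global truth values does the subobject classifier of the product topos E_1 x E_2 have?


In a product of presheaf topoi E_1 x E_2, the subobject classifier
is Omega = Omega_1 x Omega_2 (componentwise), so
|Omega(top)| = |Omega_1(top_1)| * |Omega_2(top_2)|.
= 7 * 6 = 42.

42


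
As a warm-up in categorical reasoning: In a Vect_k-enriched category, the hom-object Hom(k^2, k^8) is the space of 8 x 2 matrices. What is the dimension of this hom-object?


In Vect-enriched categories, Hom(k^n, k^m) is the space of m x n matrices.
dim(Hom(k^2, k^8)) = 8 * 2 = 16

16


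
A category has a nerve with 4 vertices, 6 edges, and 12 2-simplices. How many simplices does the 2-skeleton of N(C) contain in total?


The 2-skeleton of the nerve N(C) consists of simplices in dimensions 0, 1, 2:
  |N(C)_0| = 4 (objects)
  |N(C)_1| = 6 (morphisms)
  |N(C)_2| = 12 (composable pairs)
Total = 4 + 6 + 12 = 22

22


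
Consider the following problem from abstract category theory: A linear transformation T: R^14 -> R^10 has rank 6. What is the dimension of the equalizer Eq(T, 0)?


The equalizer of f and the zero map is ker(f).
By the rank-nullity theorem: dim(ker(f)) = dim(domain) - rank(f).
dim(ker(f)) = 14 - 6 = 8

8


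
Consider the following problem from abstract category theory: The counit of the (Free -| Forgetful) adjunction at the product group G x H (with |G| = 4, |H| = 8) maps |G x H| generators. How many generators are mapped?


The counit epsilon_K: F(U(K)) -> K of the Free-Forgetful adjunction
maps |K| generators of F(U(K)) into K. For K = G x H (the product group),
|G x H| = |G| * |H|.
Total generators mapped = 4 * 8 = 32.

32


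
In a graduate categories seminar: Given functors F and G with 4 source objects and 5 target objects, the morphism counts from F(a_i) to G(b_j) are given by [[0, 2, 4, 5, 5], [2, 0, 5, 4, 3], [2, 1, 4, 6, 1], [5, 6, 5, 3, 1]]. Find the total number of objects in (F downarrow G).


Objects of (F downarrow G) are triples (a, b, h: F(a)->G(b)).
The count equals the sum of all entries in the hom-matrix.
sum(row 0) = 16
sum(row 1) = 14
sum(row 2) = 14
sum(row 3) = 20
Grand total = 64

64


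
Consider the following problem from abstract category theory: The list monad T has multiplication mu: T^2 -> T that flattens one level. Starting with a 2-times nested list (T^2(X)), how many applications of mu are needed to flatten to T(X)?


Each application of mu: T^2 -> T removes one layer of nesting.
Starting at depth 2 (i.e., T^2(X)), we need to reach T(X).
Number of mu applications = 2 - 1 = 1

1


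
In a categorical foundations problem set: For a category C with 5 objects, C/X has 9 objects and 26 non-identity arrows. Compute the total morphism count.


In the slice category C/X, objects are morphisms to X.
Identity morphisms: 9 (one per object of C/X).
Non-identity morphisms: 26.
Total = 9 + 26 = 35

35


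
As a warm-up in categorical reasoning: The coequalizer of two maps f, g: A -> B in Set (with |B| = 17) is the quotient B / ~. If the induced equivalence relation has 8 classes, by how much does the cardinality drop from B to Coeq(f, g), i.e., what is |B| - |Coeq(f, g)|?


The coequalizer Coeq(f, g) = B / ~ has one element per equivalence class.
|B| = 17, |Coeq(f, g)| = 8.
|B| - |Coeq(f, g)| = 17 - 8 = 9.

9


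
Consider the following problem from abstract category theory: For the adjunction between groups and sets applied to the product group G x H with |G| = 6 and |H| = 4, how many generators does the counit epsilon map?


The counit epsilon_K: F(U(K)) -> K of the Free-Forgetful adjunction
maps |K| generators of F(U(K)) into K. For K = G x H (the product group),
|G x H| = |G| * |H|.
Total generators mapped = 6 * 4 = 24.

24


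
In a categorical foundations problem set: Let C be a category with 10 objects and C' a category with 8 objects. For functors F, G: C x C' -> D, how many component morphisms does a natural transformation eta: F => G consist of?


A natural transformation eta: F => G assigns one component morphism per
object of the domain category.
The domain is the product category C x C', so
|Ob(C x C')| = |Ob(C)| * |Ob(C')| = 10 * 8 = 80.
Therefore eta has 80 component morphisms.

80
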